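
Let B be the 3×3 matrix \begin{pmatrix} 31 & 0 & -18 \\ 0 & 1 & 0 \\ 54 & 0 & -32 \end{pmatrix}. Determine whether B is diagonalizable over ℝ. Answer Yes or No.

Characteristic polynomial: p(s) = s^3 - 21s + 20 = (s - 4)(s - 1)(s + 5).
All 3 eigenvalues are distinct, so B is diagonalizable.

Yes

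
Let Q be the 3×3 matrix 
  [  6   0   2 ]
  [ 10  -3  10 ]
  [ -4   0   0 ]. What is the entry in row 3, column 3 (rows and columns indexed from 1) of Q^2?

-8

Characteristic polynomial: r^3 - 3r^2 - 10r + 24 = (r - 4)(r - 2)(r + 3), so the eigenvalues are -3, 2, 4.
r=4: eigenvector (1, 0, -1).
r=-3: eigenvector (0, 1, 0).
r=2: eigenvector (-1, 2, 2).
P = [[1, 0, -1], [0, 1, 2], [-1, 0, 2]], D = diag(4, -3, 2), P⁻¹ = [[2, 0, 1], [-2, 1, -2], [1, 0, 1]].
Q² = P·diag(16, 9, 4)·P⁻¹ = [[28, 0, 12], [-10, 9, -10], [-24, 0, -8]].
The requested entry is -8.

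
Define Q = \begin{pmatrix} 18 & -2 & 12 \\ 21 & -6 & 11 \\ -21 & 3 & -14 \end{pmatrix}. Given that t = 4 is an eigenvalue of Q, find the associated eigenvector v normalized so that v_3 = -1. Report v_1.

Q − 4I = [[14, -2, 12], [21, -10, 11], [-21, 3, -18]].
Solving (Q − 4I)v = 0 gives the eigenspace spanned by (1, 1, -1).
With v_3 = -1, v = (1, 1, -1), so v_1 = 1.

1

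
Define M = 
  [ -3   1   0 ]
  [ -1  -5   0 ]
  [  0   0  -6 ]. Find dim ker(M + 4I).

1

M + 4I = [[1, 1, 0], [-1, -1, 0], [0, 0, -2]].
This matrix has rank 2, so its null space has dimension 3 − 2 = 1.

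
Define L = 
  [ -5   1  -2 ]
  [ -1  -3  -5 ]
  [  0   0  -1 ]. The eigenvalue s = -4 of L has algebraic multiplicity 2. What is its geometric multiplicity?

L + 4I = [[-1, 1, -2], [-1, 1, -5], [0, 0, 3]].
This matrix has rank 2, so its null space has dimension 3 − 2 = 1.

1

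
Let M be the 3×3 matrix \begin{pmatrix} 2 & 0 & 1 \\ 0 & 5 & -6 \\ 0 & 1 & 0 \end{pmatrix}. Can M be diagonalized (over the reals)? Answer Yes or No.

No

Characteristic polynomial: p(t) = t^3 - 7t^2 + 16t - 12 = (t - 3)(t - 2)^2.
t = 2 has algebraic multiplicity 2; rank(M − 2I) = 2, so geometric multiplicity = 1.
Geometric multiplicity < algebraic multiplicity, so M is not diagonalizable.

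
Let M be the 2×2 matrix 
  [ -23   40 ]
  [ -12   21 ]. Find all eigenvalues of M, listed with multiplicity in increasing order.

Characteristic polynomial: p(λ) = λ^2 + 2λ - 3 = (λ - 1)(λ + 3).
Roots (with multiplicity): -3, 1.

-3, 1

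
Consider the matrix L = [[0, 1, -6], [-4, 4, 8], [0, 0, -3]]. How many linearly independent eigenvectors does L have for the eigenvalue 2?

1

L − 2I = [[-2, 1, -6], [-4, 2, 8], [0, 0, -5]].
This matrix has rank 2, so its null space has dimension 3 − 2 = 1.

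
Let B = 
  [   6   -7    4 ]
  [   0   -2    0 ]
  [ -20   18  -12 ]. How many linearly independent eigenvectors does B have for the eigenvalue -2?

1

B + 2I = [[8, -7, 4], [0, 0, 0], [-20, 18, -10]].
This matrix has rank 2, so its null space has dimension 3 − 2 = 1.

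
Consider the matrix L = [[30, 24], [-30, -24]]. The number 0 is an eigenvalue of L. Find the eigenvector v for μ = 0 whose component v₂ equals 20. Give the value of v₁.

L = [[30, 24], [-30, -24]].
Solving (L)v = 0 gives the eigenspace spanned by (-16, 20).
With v₂ = 20, v = (-16, 20), so v₁ = -16.

-16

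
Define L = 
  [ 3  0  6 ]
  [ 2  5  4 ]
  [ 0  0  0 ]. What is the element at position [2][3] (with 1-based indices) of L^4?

Characteristic polynomial: s^3 - 8s^2 + 15s = s(s - 5)(s - 3), so the eigenvalues are 0, 3, 5.
s=3: eigenvector (1, -1, 0).
s=5: eigenvector (0, 1, 0).
s=0: eigenvector (-2, 0, 1).
P = [[1, 0, -2], [-1, 1, 0], [0, 0, 1]], D = diag(3, 5, 0), P⁻¹ = [[1, 0, 2], [1, 1, 2], [0, 0, 1]].
L⁴ = P·diag(81, 625, 0)·P⁻¹ = [[81, 0, 162], [544, 625, 1088], [0, 0, 0]].
The requested entry is 1088.

1088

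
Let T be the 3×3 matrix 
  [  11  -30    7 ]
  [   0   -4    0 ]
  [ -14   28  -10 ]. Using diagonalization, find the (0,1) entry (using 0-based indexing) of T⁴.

-350

Characteristic polynomial: μ^3 + 3μ^2 - 16μ - 48 = (μ - 4)(μ + 3)(μ + 4), so the eigenvalues are -4, -3, 4.
μ=-3: eigenvector (-1, 0, 2).
μ=-4: eigenvector (2, 1, 0).
μ=4: eigenvector (1, 0, -1).
P = [[-1, 2, 1], [0, 1, 0], [2, 0, -1]], D = diag(-3, -4, 4), P⁻¹ = [[1, -2, 1], [0, 1, 0], [2, -4, 1]].
T⁴ = P·diag(81, 256, 256)·P⁻¹ = [[431, -350, 175], [0, 256, 0], [-350, 700, -94]].
The requested entry is -350.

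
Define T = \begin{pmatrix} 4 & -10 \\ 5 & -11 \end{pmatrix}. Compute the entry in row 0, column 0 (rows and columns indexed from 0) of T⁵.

7774

Characteristic polynomial: μ^2 + 7μ + 6 = (μ + 1)(μ + 6), so the eigenvalues are -6, -1.
μ=-1: eigenvector (2, 1).
μ=-6: eigenvector (-1, -1).
P = [[2, -1], [1, -1]], D = diag(-1, -6), P⁻¹ = [[1, -1], [1, -2]].
T⁵ = P·diag(-1, -7776)·P⁻¹ = [[7774, -15550], [7775, -15551]].
The requested entry is 7774.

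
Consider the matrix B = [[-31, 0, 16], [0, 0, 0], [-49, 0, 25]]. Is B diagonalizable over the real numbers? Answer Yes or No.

Characteristic polynomial: p(λ) = λ^3 + 6λ^2 + 9λ = λ(λ + 3)^2.
λ = -3 has algebraic multiplicity 2; rank(B + 3I) = 2, so geometric multiplicity = 1.
Geometric multiplicity < algebraic multiplicity, so B is not diagonalizable.

No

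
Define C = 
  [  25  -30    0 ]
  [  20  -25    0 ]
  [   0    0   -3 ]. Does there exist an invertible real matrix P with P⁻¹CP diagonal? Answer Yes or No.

Characteristic polynomial: p(s) = s^3 + 3s^2 - 25s - 75 = (s - 5)(s + 3)(s + 5).
All 3 eigenvalues are distinct, so C is diagonalizable.

Yes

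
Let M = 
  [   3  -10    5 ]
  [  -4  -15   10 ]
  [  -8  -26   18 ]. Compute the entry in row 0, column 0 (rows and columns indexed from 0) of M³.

27

Characteristic polynomial: λ^3 - 6λ^2 - λ + 30 = (λ - 5)(λ - 3)(λ + 2), so the eigenvalues are -2, 3, 5.
λ=3: eigenvector (1, 2, 4).
λ=5: eigenvector (0, 1, 2).
λ=-2: eigenvector (-1, -2, -3).
P = [[1, 0, -1], [2, 1, -2], [4, 2, -3]], D = diag(3, 5, -2), P⁻¹ = [[1, -2, 1], [-2, 1, 0], [0, -2, 1]].
M³ = P·diag(27, 125, -8)·P⁻¹ = [[27, -70, 35], [-196, -15, 70], [-392, -14, 132]].
The requested entry is 27.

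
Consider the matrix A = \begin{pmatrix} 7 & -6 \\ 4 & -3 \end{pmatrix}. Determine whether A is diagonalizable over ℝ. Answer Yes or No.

Yes

Characteristic polynomial: p(t) = t^2 - 4t + 3 = (t - 3)(t - 1).
All 2 eigenvalues are distinct, so A is diagonalizable.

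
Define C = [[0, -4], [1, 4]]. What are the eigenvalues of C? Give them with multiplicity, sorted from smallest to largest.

2, 2

Characteristic polynomial: p(μ) = μ^2 - 4μ + 4 = (μ - 2)^2.
Roots (with multiplicity): 2, 2.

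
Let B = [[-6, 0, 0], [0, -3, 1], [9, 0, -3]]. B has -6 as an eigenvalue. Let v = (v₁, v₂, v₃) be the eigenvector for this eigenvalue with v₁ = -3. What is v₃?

B + 6I = [[0, 0, 0], [0, 3, 1], [9, 0, 3]].
Solving (B + 6I)v = 0 gives the eigenspace spanned by (-3, -3, 9).
With v₁ = -3, v = (-3, -3, 9), so v₃ = 9.

9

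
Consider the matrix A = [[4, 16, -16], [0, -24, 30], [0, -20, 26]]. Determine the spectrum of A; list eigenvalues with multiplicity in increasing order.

-4, 4, 6

Characteristic polynomial: p(λ) = λ^3 - 6λ^2 - 16λ + 96 = (λ - 6)(λ - 4)(λ + 4).
Roots (with multiplicity): -4, 4, 6.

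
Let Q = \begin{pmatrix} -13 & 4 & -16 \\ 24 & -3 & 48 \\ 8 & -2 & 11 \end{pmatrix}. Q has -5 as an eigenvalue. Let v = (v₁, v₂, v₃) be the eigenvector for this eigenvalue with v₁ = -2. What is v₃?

1

Q + 5I = [[-8, 4, -16], [24, 2, 48], [8, -2, 16]].
Solving (Q + 5I)v = 0 gives the eigenspace spanned by (-2, 0, 1).
With v₁ = -2, v = (-2, 0, 1), so v₃ = 1.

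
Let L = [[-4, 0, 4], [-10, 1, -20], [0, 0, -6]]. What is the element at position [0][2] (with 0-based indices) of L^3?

304

Characteristic polynomial: r^3 + 9r^2 + 14r - 24 = (r - 1)(r + 4)(r + 6), so the eigenvalues are -6, -4, 1.
r=-4: eigenvector (1, 2, 0).
r=1: eigenvector (0, 1, 0).
r=-6: eigenvector (-2, 0, 1).
P = [[1, 0, -2], [2, 1, 0], [0, 0, 1]], D = diag(-4, 1, -6), P⁻¹ = [[1, 0, 2], [-2, 1, -4], [0, 0, 1]].
L³ = P·diag(-64, 1, -216)·P⁻¹ = [[-64, 0, 304], [-130, 1, -260], [0, 0, -216]].
The requested entry is 304.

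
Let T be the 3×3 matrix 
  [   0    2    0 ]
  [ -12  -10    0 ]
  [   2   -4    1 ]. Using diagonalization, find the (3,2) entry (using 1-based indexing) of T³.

-304

Characteristic polynomial: r^3 + 9r^2 + 14r - 24 = (r - 1)(r + 4)(r + 6), so the eigenvalues are -6, -4, 1.
r=-4: eigenvector (1, -2, -2).
r=-6: eigenvector (-1, 3, 2).
r=1: eigenvector (0, 0, 1).
P = [[1, -1, 0], [-2, 3, 0], [-2, 2, 1]], D = diag(-4, -6, 1), P⁻¹ = [[3, 1, 0], [2, 1, 0], [2, 0, 1]].
T³ = P·diag(-64, -216, 1)·P⁻¹ = [[240, 152, 0], [-912, -520, 0], [-478, -304, 1]].
The requested entry is -304.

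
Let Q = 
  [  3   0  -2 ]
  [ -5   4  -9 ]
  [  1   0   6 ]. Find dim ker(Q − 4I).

1

Q − 4I = [[-1, 0, -2], [-5, 0, -9], [1, 0, 2]].
This matrix has rank 2, so its null space has dimension 3 − 2 = 1.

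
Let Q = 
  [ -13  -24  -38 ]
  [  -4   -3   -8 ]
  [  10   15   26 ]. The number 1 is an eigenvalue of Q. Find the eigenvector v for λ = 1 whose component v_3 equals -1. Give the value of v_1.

1

Q − 1I = [[-14, -24, -38], [-4, -4, -8], [10, 15, 25]].
Solving (Q − 1I)v = 0 gives the eigenspace spanned by (1, 1, -1).
With v_3 = -1, v = (1, 1, -1), so v_1 = 1.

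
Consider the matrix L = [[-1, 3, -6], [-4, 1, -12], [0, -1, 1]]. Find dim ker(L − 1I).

L − 1I = [[-2, 3, -6], [-4, 0, -12], [0, -1, 0]].
This matrix has rank 2, so its null space has dimension 3 − 2 = 1.

1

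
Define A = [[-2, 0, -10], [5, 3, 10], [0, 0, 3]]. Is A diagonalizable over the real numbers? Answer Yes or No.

Yes

Characteristic polynomial: p(r) = r^3 - 4r^2 - 3r + 18 = (r - 3)^2(r + 2).
r = 3 has algebraic multiplicity 2; rank(A − 3I) = 1, so geometric multiplicity = 2.
Every eigenvalue has geometric = algebraic multiplicity, so A is diagonalizable.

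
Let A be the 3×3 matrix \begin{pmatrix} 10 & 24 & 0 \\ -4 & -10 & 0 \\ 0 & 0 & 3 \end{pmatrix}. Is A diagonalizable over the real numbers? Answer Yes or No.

Yes

Characteristic polynomial: p(λ) = λ^3 - 3λ^2 - 4λ + 12 = (λ - 3)(λ - 2)(λ + 2).
All 3 eigenvalues are distinct, so A is diagonalizable.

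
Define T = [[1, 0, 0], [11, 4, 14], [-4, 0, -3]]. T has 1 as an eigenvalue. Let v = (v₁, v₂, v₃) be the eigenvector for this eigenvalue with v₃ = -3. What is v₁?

T − 1I = [[0, 0, 0], [11, 3, 14], [-4, 0, -4]].
Solving (T − 1I)v = 0 gives the eigenspace spanned by (3, 3, -3).
With v₃ = -3, v = (3, 3, -3), so v₁ = 3.

3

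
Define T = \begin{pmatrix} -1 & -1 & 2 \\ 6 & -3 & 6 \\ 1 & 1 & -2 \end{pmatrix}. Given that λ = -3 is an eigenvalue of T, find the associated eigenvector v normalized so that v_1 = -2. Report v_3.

2

T + 3I = [[2, -1, 2], [6, 0, 6], [1, 1, 1]].
Solving (T + 3I)v = 0 gives the eigenspace spanned by (-2, 0, 2).
With v_1 = -2, v = (-2, 0, 2), so v_3 = 2.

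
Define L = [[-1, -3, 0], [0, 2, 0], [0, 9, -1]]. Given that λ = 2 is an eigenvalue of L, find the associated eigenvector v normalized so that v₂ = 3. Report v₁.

L − 2I = [[-3, -3, 0], [0, 0, 0], [0, 9, -3]].
Solving (L − 2I)v = 0 gives the eigenspace spanned by (-3, 3, 9).
With v₂ = 3, v = (-3, 3, 9), so v₁ = -3.

-3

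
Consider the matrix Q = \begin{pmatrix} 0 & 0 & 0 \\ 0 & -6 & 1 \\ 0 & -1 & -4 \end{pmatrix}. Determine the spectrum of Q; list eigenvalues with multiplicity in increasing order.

-5, -5, 0

Characteristic polynomial: p(s) = s^3 + 10s^2 + 25s = s(s + 5)^2.
Roots (with multiplicity): -5, -5, 0.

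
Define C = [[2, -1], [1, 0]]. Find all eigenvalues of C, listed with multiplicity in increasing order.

Characteristic polynomial: p(r) = r^2 - 2r + 1 = (r - 1)^2.
Roots (with multiplicity): 1, 1.

1, 1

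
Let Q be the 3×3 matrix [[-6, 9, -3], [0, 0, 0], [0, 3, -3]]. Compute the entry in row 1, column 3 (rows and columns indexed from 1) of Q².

27

Characteristic polynomial: s^3 + 9s^2 + 18s = s(s + 3)(s + 6), so the eigenvalues are -6, -3, 0.
s=-6: eigenvector (1, 0, 0).
s=-3: eigenvector (-1, 0, 1).
s=0: eigenvector (1, 1, 1).
P = [[1, -1, 1], [0, 0, 1], [0, 1, 1]], D = diag(-6, -3, 0), P⁻¹ = [[1, -2, 1], [0, -1, 1], [0, 1, 0]].
Q² = P·diag(36, 9, 0)·P⁻¹ = [[36, -63, 27], [0, 0, 0], [0, -9, 9]].
The requested entry is 27.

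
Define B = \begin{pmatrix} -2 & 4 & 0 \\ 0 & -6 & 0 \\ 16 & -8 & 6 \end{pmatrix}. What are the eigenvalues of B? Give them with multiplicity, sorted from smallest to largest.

Characteristic polynomial: p(r) = r^3 + 2r^2 - 36r - 72 = (r - 6)(r + 2)(r + 6).
Roots (with multiplicity): -6, -2, 6.

-6, -2, 6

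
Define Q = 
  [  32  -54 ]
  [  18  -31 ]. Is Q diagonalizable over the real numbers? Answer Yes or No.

Yes

Characteristic polynomial: p(λ) = λ^2 - λ - 20 = (λ - 5)(λ + 4).
All 2 eigenvalues are distinct, so Q is diagonalizable.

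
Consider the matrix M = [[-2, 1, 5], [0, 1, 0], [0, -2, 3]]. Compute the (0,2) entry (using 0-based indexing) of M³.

Characteristic polynomial: μ^3 - 2μ^2 - 5μ + 6 = (μ - 3)(μ - 1)(μ + 2), so the eigenvalues are -2, 1, 3.
μ=-2: eigenvector (1, 0, 0).
μ=1: eigenvector (2, 1, 1).
μ=3: eigenvector (1, 0, 1).
P = [[1, 2, 1], [0, 1, 0], [0, 1, 1]], D = diag(-2, 1, 3), P⁻¹ = [[1, -1, -1], [0, 1, 0], [0, -1, 1]].
M³ = P·diag(-8, 1, 27)·P⁻¹ = [[-8, -17, 35], [0, 1, 0], [0, -26, 27]].
The requested entry is 35.

35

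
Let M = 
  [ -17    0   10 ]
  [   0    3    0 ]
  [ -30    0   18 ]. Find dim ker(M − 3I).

2

M − 3I = [[-20, 0, 10], [0, 0, 0], [-30, 0, 15]].
This matrix has rank 1, so its null space has dimension 3 − 1 = 2.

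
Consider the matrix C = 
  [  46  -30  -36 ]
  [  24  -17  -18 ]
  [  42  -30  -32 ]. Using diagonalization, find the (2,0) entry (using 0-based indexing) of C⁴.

Characteristic polynomial: r^3 + 3r^2 - 18r - 40 = (r - 4)(r + 2)(r + 5), so the eigenvalues are -5, -2, 4.
r=-2: eigenvector (5, 2, 5).
r=-5: eigenvector (2, 1, 2).
r=4: eigenvector (-4, -2, -3).
P = [[5, 2, -4], [2, 1, -2], [5, 2, -3]], D = diag(-2, -5, 4), P⁻¹ = [[1, -2, 0], [-4, 5, 2], [-1, 0, 1]].
C⁴ = P·diag(16, 625, 256)·P⁻¹ = [[-3896, 6090, 1476], [-1956, 3061, 738], [-4152, 6090, 1732]].
The requested entry is -4152.

-4152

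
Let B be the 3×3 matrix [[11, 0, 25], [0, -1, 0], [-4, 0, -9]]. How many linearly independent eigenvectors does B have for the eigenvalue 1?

1

B − 1I = [[10, 0, 25], [0, -2, 0], [-4, 0, -10]].
This matrix has rank 2, so its null space has dimension 3 − 2 = 1.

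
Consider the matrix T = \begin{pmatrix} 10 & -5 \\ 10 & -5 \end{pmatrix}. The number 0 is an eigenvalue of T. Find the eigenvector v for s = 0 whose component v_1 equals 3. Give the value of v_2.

6

T = [[10, -5], [10, -5]].
Solving (T)v = 0 gives the eigenspace spanned by (3, 6).
With v_1 = 3, v = (3, 6), so v_2 = 6.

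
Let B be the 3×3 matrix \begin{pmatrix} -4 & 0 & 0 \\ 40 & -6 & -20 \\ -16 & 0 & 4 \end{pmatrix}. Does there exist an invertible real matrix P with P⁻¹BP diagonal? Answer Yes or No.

Characteristic polynomial: p(λ) = λ^3 + 6λ^2 - 16λ - 96 = (λ - 4)(λ + 4)(λ + 6).
All 3 eigenvalues are distinct, so B is diagonalizable.

Yes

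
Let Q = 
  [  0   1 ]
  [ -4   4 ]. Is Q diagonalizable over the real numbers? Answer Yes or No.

No

Characteristic polynomial: p(λ) = λ^2 - 4λ + 4 = (λ - 2)^2.
λ = 2 has algebraic multiplicity 2; rank(Q − 2I) = 1, so geometric multiplicity = 1.
Geometric multiplicity < algebraic multiplicity, so Q is not diagonalizable.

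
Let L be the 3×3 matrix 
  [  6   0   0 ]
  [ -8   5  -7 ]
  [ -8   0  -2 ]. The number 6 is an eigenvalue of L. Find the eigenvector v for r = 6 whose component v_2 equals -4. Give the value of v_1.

4

L − 6I = [[0, 0, 0], [-8, -1, -7], [-8, 0, -8]].
Solving (L − 6I)v = 0 gives the eigenspace spanned by (4, -4, -4).
With v_2 = -4, v = (4, -4, -4), so v_1 = 4.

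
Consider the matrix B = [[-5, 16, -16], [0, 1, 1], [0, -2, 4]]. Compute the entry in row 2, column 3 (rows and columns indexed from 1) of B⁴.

Characteristic polynomial: s^3 - 19s + 30 = (s - 3)(s - 2)(s + 5), so the eigenvalues are -5, 2, 3.
s=-5: eigenvector (1, 0, 0).
s=2: eigenvector (0, 1, 1).
s=3: eigenvector (-2, 1, 2).
P = [[1, 0, -2], [0, 1, 1], [0, 1, 2]], D = diag(-5, 2, 3), P⁻¹ = [[1, -2, 2], [0, 2, -1], [0, -1, 1]].
B⁴ = P·diag(625, 16, 81)·P⁻¹ = [[625, -1088, 1088], [0, -49, 65], [0, -130, 146]].
The requested entry is 65.

65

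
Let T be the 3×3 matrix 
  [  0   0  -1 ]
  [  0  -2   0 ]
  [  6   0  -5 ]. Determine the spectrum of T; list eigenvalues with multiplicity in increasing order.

-3, -2, -2

Characteristic polynomial: p(μ) = μ^3 + 7μ^2 + 16μ + 12 = (μ + 2)^2(μ + 3).
Roots (with multiplicity): -3, -2, -2.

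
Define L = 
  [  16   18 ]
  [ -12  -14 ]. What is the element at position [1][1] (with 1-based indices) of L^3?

208

Characteristic polynomial: μ^2 - 2μ - 8 = (μ - 4)(μ + 2), so the eigenvalues are -2, 4.
μ=-2: eigenvector (1, -1).
μ=4: eigenvector (3, -2).
P = [[1, 3], [-1, -2]], D = diag(-2, 4), P⁻¹ = [[-2, -3], [1, 1]].
L³ = P·diag(-8, 64)·P⁻¹ = [[208, 216], [-144, -152]].
The requested entry is 208.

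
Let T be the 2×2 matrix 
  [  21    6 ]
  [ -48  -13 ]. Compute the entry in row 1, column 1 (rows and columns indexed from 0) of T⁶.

Characteristic polynomial: r^2 - 8r + 15 = (r - 5)(r - 3), so the eigenvalues are 3, 5.
r=5: eigenvector (3, -8).
r=3: eigenvector (-1, 3).
P = [[3, -1], [-8, 3]], D = diag(5, 3), P⁻¹ = [[3, 1], [8, 3]].
T⁶ = P·diag(15625, 729)·P⁻¹ = [[134793, 44688], [-357504, -118439]].
The requested entry is -118439.

-118439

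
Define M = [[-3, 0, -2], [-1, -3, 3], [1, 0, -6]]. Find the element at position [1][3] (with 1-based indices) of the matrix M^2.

18

Characteristic polynomial: t^3 + 12t^2 + 47t + 60 = (t + 3)(t + 4)(t + 5), so the eigenvalues are -5, -4, -3.
t=-4: eigenvector (2, -1, 1).
t=-5: eigenvector (1, -1, 1).
t=-3: eigenvector (0, 1, 0).
P = [[2, 1, 0], [-1, -1, 1], [1, 1, 0]], D = diag(-4, -5, -3), P⁻¹ = [[1, 0, -1], [-1, 0, 2], [0, 1, 1]].
M² = P·diag(16, 25, 9)·P⁻¹ = [[7, 0, 18], [9, 9, -25], [-9, 0, 34]].
The requested entry is 18.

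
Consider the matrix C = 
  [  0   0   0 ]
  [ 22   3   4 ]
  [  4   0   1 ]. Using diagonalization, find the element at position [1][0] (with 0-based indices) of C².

82

Characteristic polynomial: λ^3 - 4λ^2 + 3λ = λ(λ - 3)(λ - 1), so the eigenvalues are 0, 1, 3.
λ=0: eigenvector (1, -2, -4).
λ=3: eigenvector (0, 1, 0).
λ=1: eigenvector (0, -2, 1).
P = [[1, 0, 0], [-2, 1, -2], [-4, 0, 1]], D = diag(0, 3, 1), P⁻¹ = [[1, 0, 0], [10, 1, 2], [4, 0, 1]].
C² = P·diag(0, 9, 1)·P⁻¹ = [[0, 0, 0], [82, 9, 16], [4, 0, 1]].
The requested entry is 82.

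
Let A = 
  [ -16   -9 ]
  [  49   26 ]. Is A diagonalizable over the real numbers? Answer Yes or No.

No

Characteristic polynomial: p(λ) = λ^2 - 10λ + 25 = (λ - 5)^2.
λ = 5 has algebraic multiplicity 2; rank(A − 5I) = 1, so geometric multiplicity = 1.
Geometric multiplicity < algebraic multiplicity, so A is not diagonalizable.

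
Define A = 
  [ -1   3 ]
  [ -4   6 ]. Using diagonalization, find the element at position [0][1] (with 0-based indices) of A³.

Characteristic polynomial: t^2 - 5t + 6 = (t - 3)(t - 2), so the eigenvalues are 2, 3.
t=3: eigenvector (3, 4).
t=2: eigenvector (-1, -1).
P = [[3, -1], [4, -1]], D = diag(3, 2), P⁻¹ = [[-1, 1], [-4, 3]].
A³ = P·diag(27, 8)·P⁻¹ = [[-49, 57], [-76, 84]].
The requested entry is 57.

57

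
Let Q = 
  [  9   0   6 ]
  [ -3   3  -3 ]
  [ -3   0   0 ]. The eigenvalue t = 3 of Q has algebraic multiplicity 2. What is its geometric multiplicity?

Q − 3I = [[6, 0, 6], [-3, 0, -3], [-3, 0, -3]].
This matrix has rank 1, so its null space has dimension 3 − 1 = 2.

2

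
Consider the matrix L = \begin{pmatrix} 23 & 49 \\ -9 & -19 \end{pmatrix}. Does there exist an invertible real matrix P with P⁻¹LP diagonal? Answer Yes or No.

No

Characteristic polynomial: p(λ) = λ^2 - 4λ + 4 = (λ - 2)^2.
λ = 2 has algebraic multiplicity 2; rank(L − 2I) = 1, so geometric multiplicity = 1.
Geometric multiplicity < algebraic multiplicity, so L is not diagonalizable.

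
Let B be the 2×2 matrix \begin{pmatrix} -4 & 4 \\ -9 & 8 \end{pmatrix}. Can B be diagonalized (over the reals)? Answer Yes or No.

Characteristic polynomial: p(λ) = λ^2 - 4λ + 4 = (λ - 2)^2.
λ = 2 has algebraic multiplicity 2; rank(B − 2I) = 1, so geometric multiplicity = 1.
Geometric multiplicity < algebraic multiplicity, so B is not diagonalizable.

No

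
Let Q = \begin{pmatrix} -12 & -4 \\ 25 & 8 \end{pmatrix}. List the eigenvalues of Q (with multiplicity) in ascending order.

Characteristic polynomial: p(μ) = μ^2 + 4μ + 4 = (μ + 2)^2.
Roots (with multiplicity): -2, -2.

-2, -2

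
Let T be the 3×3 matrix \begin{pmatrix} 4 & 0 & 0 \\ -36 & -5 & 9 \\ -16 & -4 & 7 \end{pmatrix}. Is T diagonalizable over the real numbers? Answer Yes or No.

Characteristic polynomial: p(μ) = μ^3 - 6μ^2 + 9μ - 4 = (μ - 4)(μ - 1)^2.
μ = 1 has algebraic multiplicity 2; rank(T − 1I) = 2, so geometric multiplicity = 1.
Geometric multiplicity < algebraic multiplicity, so T is not diagonalizable.

No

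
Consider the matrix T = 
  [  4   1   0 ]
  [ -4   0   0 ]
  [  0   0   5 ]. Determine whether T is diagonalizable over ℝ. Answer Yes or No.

Characteristic polynomial: p(s) = s^3 - 9s^2 + 24s - 20 = (s - 5)(s - 2)^2.
s = 2 has algebraic multiplicity 2; rank(T − 2I) = 2, so geometric multiplicity = 1.
Geometric multiplicity < algebraic multiplicity, so T is not diagonalizable.

No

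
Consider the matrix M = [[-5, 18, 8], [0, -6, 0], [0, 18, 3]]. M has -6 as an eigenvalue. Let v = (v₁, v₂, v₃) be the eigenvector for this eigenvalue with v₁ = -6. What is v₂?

M + 6I = [[1, 18, 8], [0, 0, 0], [0, 18, 9]].
Solving (M + 6I)v = 0 gives the eigenspace spanned by (-6, 3, -6).
With v₁ = -6, v = (-6, 3, -6), so v₂ = 3.

3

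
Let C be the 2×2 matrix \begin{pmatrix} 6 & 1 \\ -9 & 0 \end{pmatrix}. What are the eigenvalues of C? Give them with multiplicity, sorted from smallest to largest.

Characteristic polynomial: p(r) = r^2 - 6r + 9 = (r - 3)^2.
Roots (with multiplicity): 3, 3.

3, 3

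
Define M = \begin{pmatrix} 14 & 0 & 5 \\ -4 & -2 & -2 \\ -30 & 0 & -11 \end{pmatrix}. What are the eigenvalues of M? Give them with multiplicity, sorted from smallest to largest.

-2, -1, 4

Characteristic polynomial: p(r) = r^3 - r^2 - 10r - 8 = (r - 4)(r + 1)(r + 2).
Roots (with multiplicity): -2, -1, 4.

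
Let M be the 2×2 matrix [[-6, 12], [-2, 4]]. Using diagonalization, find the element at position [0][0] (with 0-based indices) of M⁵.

Characteristic polynomial: s^2 + 2s = s(s + 2), so the eigenvalues are -2, 0.
s=0: eigenvector (-2, -1).
s=-2: eigenvector (3, 1).
P = [[-2, 3], [-1, 1]], D = diag(0, -2), P⁻¹ = [[1, -3], [1, -2]].
M⁵ = P·diag(0, -32)·P⁻¹ = [[-96, 192], [-32, 64]].
The requested entry is -96.

-96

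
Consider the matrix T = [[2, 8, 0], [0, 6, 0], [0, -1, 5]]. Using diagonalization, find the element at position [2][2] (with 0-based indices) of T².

Characteristic polynomial: μ^3 - 13μ^2 + 52μ - 60 = (μ - 6)(μ - 5)(μ - 2), so the eigenvalues are 2, 5, 6.
μ=2: eigenvector (1, 0, 0).
μ=5: eigenvector (0, 0, 1).
μ=6: eigenvector (2, 1, -1).
P = [[1, 0, 2], [0, 0, 1], [0, 1, -1]], D = diag(2, 5, 6), P⁻¹ = [[1, -2, 0], [0, 1, 1], [0, 1, 0]].
T² = P·diag(4, 25, 36)·P⁻¹ = [[4, 64, 0], [0, 36, 0], [0, -11, 25]].
The requested entry is 25.

25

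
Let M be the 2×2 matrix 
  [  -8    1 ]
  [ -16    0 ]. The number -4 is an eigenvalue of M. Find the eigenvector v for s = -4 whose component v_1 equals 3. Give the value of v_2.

M + 4I = [[-4, 1], [-16, 4]].
Solving (M + 4I)v = 0 gives the eigenspace spanned by (3, 12).
With v_1 = 3, v = (3, 12), so v_2 = 12.

12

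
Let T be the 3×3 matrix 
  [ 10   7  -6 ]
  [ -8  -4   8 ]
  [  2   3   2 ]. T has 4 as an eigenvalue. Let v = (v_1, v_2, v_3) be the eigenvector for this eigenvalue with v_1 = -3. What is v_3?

-3

T − 4I = [[6, 7, -6], [-8, -8, 8], [2, 3, -2]].
Solving (T − 4I)v = 0 gives the eigenspace spanned by (-3, 0, -3).
With v_1 = -3, v = (-3, 0, -3), so v_3 = -3.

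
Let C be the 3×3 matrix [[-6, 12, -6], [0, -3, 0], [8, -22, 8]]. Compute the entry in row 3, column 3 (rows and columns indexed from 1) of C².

Characteristic polynomial: r^3 + r^2 - 6r = r(r - 2)(r + 3), so the eigenvalues are -3, 0, 2.
r=0: eigenvector (1, 0, -1).
r=-3: eigenvector (0, 1, 2).
r=2: eigenvector (3, 0, -4).
P = [[1, 0, 3], [0, 1, 0], [-1, 2, -4]], D = diag(0, -3, 2), P⁻¹ = [[4, -6, 3], [0, 1, 0], [-1, 2, -1]].
C² = P·diag(0, 9, 4)·P⁻¹ = [[-12, 24, -12], [0, 9, 0], [16, -14, 16]].
The requested entry is 16.

16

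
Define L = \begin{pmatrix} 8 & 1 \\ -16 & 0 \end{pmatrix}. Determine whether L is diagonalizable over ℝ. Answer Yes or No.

Characteristic polynomial: p(λ) = λ^2 - 8λ + 16 = (λ - 4)^2.
λ = 4 has algebraic multiplicity 2; rank(L − 4I) = 1, so geometric multiplicity = 1.
Geometric multiplicity < algebraic multiplicity, so L is not diagonalizable.

No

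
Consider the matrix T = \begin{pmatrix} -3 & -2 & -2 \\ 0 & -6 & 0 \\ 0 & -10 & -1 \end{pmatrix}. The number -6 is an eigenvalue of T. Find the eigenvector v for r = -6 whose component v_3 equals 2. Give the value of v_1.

2

T + 6I = [[3, -2, -2], [0, 0, 0], [0, -10, 5]].
Solving (T + 6I)v = 0 gives the eigenspace spanned by (2, 1, 2).
With v_3 = 2, v = (2, 1, 2), so v_1 = 2.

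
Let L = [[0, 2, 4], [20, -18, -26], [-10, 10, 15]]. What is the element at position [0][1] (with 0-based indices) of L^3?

Characteristic polynomial: λ^3 + 3λ^2 - 10λ = λ(λ - 2)(λ + 5), so the eigenvalues are -5, 0, 2.
λ=-5: eigenvector (0, -2, 1).
λ=2: eigenvector (1, 1, 0).
λ=0: eigenvector (1, 4, -2).
P = [[0, 1, 1], [-2, 1, 4], [1, 0, -2]], D = diag(-5, 2, 0), P⁻¹ = [[2, -2, -3], [0, 1, 2], [1, -1, -2]].
L³ = P·diag(-125, 8, 0)·P⁻¹ = [[0, 8, 16], [500, -492, -734], [-250, 250, 375]].
The requested entry is 8.

8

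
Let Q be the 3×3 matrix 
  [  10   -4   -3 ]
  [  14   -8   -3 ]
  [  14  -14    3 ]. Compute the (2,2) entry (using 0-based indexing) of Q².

9

Characteristic polynomial: r^3 - 5r^2 - 18r + 72 = (r - 6)(r - 3)(r + 4), so the eigenvalues are -4, 3, 6.
r=3: eigenvector (1, 1, 1).
r=-4: eigenvector (1, 2, 2).
r=6: eigenvector (1, 1, 0).
P = [[1, 1, 1], [1, 2, 1], [1, 2, 0]], D = diag(3, -4, 6), P⁻¹ = [[2, -2, 1], [-1, 1, 0], [0, 1, -1]].
Q² = P·diag(9, 16, 36)·P⁻¹ = [[2, 34, -27], [-14, 50, -27], [-14, 14, 9]].
The requested entry is 9.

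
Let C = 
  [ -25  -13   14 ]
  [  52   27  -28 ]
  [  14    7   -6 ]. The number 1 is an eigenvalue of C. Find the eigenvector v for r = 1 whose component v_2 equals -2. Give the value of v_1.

1

C − 1I = [[-26, -13, 14], [52, 26, -28], [14, 7, -7]].
Solving (C − 1I)v = 0 gives the eigenspace spanned by (1, -2, 0).
With v_2 = -2, v = (1, -2, 0), so v_1 = 1.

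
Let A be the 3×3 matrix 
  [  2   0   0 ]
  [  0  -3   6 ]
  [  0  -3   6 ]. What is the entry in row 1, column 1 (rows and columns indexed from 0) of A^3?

Characteristic polynomial: μ^3 - 5μ^2 + 6μ = μ(μ - 3)(μ - 2), so the eigenvalues are 0, 2, 3.
μ=0: eigenvector (0, -2, -1).
μ=3: eigenvector (0, 1, 1).
μ=2: eigenvector (1, 0, 0).
P = [[0, 0, 1], [-2, 1, 0], [-1, 1, 0]], D = diag(0, 3, 2), P⁻¹ = [[0, -1, 1], [0, -1, 2], [1, 0, 0]].
A³ = P·diag(0, 27, 8)·P⁻¹ = [[8, 0, 0], [0, -27, 54], [0, -27, 54]].
The requested entry is -27.

-27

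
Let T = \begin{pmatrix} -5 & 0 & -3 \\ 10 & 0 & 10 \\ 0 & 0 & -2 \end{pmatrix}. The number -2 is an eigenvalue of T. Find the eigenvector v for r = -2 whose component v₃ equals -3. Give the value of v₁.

3

T + 2I = [[-3, 0, -3], [10, 2, 10], [0, 0, 0]].
Solving (T + 2I)v = 0 gives the eigenspace spanned by (3, 0, -3).
With v₃ = -3, v = (3, 0, -3), so v₁ = 3.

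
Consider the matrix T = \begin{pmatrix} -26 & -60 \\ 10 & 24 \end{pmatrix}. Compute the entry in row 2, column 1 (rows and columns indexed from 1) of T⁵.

8800

Characteristic polynomial: r^2 + 2r - 24 = (r - 4)(r + 6), so the eigenvalues are -6, 4.
r=4: eigenvector (-2, 1).
r=-6: eigenvector (3, -1).
P = [[-2, 3], [1, -1]], D = diag(4, -6), P⁻¹ = [[1, 3], [1, 2]].
T⁵ = P·diag(1024, -7776)·P⁻¹ = [[-25376, -52800], [8800, 18624]].
The requested entry is 8800.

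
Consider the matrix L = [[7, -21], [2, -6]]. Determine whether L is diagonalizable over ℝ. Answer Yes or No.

Characteristic polynomial: p(r) = r^2 - r = r(r - 1).
All 2 eigenvalues are distinct, so L is diagonalizable.

Yes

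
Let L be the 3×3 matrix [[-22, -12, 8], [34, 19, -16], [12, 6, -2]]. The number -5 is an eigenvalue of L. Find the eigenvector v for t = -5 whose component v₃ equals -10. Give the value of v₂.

L + 5I = [[-17, -12, 8], [34, 24, -16], [12, 6, 3]].
Solving (L + 5I)v = 0 gives the eigenspace spanned by (20, -35, -10).
With v₃ = -10, v = (20, -35, -10), so v₂ = -35.

-35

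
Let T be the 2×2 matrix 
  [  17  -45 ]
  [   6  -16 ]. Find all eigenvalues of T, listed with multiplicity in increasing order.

Characteristic polynomial: p(s) = s^2 - s - 2 = (s - 2)(s + 1).
Roots (with multiplicity): -1, 2.

-1, 2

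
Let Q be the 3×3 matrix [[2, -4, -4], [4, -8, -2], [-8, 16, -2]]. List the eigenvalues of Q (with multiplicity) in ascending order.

-6, -2, 0

Characteristic polynomial: p(μ) = μ^3 + 8μ^2 + 12μ = μ(μ + 2)(μ + 6).
Roots (with multiplicity): -6, -2, 0.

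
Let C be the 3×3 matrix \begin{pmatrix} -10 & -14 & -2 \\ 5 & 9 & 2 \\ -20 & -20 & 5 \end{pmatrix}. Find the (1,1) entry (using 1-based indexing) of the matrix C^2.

70

Characteristic polynomial: r^3 - 4r^2 - 25r + 100 = (r - 5)(r - 4)(r + 5), so the eigenvalues are -5, 4, 5.
r=4: eigenvector (-1, 1, 0).
r=-5: eigenvector (-2, 1, -2).
r=5: eigenvector (-2, 2, 1).
P = [[-1, -2, -2], [1, 1, 2], [0, -2, 1]], D = diag(4, -5, 5), P⁻¹ = [[5, 6, -2], [-1, -1, 0], [-2, -2, 1]].
C² = P·diag(16, 25, 25)·P⁻¹ = [[70, 54, -18], [-45, -29, 18], [0, 0, 25]].
The requested entry is 70.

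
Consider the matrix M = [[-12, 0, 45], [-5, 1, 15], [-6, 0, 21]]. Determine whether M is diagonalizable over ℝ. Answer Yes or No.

Characteristic polynomial: p(λ) = λ^3 - 10λ^2 + 27λ - 18 = (λ - 6)(λ - 3)(λ - 1).
All 3 eigenvalues are distinct, so M is diagonalizable.

Yes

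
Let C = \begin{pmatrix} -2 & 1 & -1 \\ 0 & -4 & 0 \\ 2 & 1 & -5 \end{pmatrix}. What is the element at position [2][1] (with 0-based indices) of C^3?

37

Characteristic polynomial: s^3 + 11s^2 + 40s + 48 = (s + 3)(s + 4)^2, so the eigenvalues are -4, -4, -3.
s=-4: eigenvector (-1, 0, -2).
s=-4: eigenvector (-1, 1, -1).
s=-3: eigenvector (1, 0, 1).
P = [[-1, -1, 1], [0, 1, 0], [-2, -1, 1]], D = diag(-4, -4, -3), P⁻¹ = [[1, 0, -1], [0, 1, 0], [2, 1, -1]].
C³ = P·diag(-64, -64, -27)·P⁻¹ = [[10, 37, -37], [0, -64, 0], [74, 37, -101]].
The requested entry is 37.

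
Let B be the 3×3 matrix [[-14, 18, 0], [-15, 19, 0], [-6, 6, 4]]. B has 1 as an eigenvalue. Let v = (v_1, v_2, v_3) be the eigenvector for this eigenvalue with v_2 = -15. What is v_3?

B − 1I = [[-15, 18, 0], [-15, 18, 0], [-6, 6, 3]].
Solving (B − 1I)v = 0 gives the eigenspace spanned by (-18, -15, -6).
With v_2 = -15, v = (-18, -15, -6), so v_3 = -6.

-6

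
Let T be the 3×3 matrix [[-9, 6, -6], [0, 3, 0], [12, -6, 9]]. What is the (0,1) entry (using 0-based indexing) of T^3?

Characteristic polynomial: r^3 - 3r^2 - 9r + 27 = (r - 3)^2(r + 3), so the eigenvalues are -3, 3, 3.
r=-3: eigenvector (1, 0, -1).
r=3: eigenvector (1, 1, -1).
r=3: eigenvector (0, 1, 1).
P = [[1, 1, 0], [0, 1, 1], [-1, -1, 1]], D = diag(-3, 3, 3), P⁻¹ = [[2, -1, 1], [-1, 1, -1], [1, 0, 1]].
T³ = P·diag(-27, 27, 27)·P⁻¹ = [[-81, 54, -54], [0, 27, 0], [108, -54, 81]].
The requested entry is 54.

54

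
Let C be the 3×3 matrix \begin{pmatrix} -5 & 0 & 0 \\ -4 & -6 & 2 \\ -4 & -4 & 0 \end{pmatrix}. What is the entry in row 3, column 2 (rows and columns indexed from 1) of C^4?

480

Characteristic polynomial: λ^3 + 11λ^2 + 38λ + 40 = (λ + 2)(λ + 4)(λ + 5), so the eigenvalues are -5, -4, -2.
λ=-4: eigenvector (0, 1, 1).
λ=-2: eigenvector (0, -1, -2).
λ=-5: eigenvector (1, 4, 4).
P = [[0, 0, 1], [1, -1, 4], [1, -2, 4]], D = diag(-4, -2, -5), P⁻¹ = [[-4, 2, -1], [0, 1, -1], [1, 0, 0]].
C⁴ = P·diag(256, 16, 625)·P⁻¹ = [[625, 0, 0], [1476, 496, -240], [1476, 480, -224]].
The requested entry is 480.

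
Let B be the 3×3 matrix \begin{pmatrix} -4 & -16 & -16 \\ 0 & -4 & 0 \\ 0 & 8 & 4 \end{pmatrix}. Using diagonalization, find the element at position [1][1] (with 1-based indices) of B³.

-64

Characteristic polynomial: r^3 + 4r^2 - 16r - 64 = (r - 4)(r + 4)^2, so the eigenvalues are -4, -4, 4.
r=-4: eigenvector (1, 0, 0).
r=4: eigenvector (-2, 0, 1).
r=-4: eigenvector (0, 1, -1).
P = [[1, -2, 0], [0, 0, 1], [0, 1, -1]], D = diag(-4, 4, -4), P⁻¹ = [[1, 2, 2], [0, 1, 1], [0, 1, 0]].
B³ = P·diag(-64, 64, -64)·P⁻¹ = [[-64, -256, -256], [0, -64, 0], [0, 128, 64]].
The requested entry is -64.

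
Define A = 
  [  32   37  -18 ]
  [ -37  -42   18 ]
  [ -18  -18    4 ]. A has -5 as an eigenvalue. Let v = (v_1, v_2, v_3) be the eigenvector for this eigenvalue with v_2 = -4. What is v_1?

4

A + 5I = [[37, 37, -18], [-37, -37, 18], [-18, -18, 9]].
Solving (A + 5I)v = 0 gives the eigenspace spanned by (4, -4, 0).
With v_2 = -4, v = (4, -4, 0), so v_1 = 4.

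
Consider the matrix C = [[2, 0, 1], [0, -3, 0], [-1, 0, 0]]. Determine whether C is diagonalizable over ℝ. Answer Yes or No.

Characteristic polynomial: p(s) = s^3 + s^2 - 5s + 3 = (s - 1)^2(s + 3).
s = 1 has algebraic multiplicity 2; rank(C − 1I) = 2, so geometric multiplicity = 1.
Geometric multiplicity < algebraic multiplicity, so C is not diagonalizable.

No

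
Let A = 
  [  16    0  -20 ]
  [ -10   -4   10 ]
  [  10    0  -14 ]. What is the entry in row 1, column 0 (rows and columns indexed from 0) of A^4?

-1040

Characteristic polynomial: s^3 + 2s^2 - 32s - 96 = (s - 6)(s + 4)^2, so the eigenvalues are -4, -4, 6.
s=-4: eigenvector (-3, 2, -3).
s=6: eigenvector (-2, 1, -1).
s=-4: eigenvector (-2, 1, -2).
P = [[-3, -2, -2], [2, 1, 1], [-3, -1, -2]], D = diag(-4, 6, -4), P⁻¹ = [[1, 2, 0], [-1, 0, 1], [-1, -3, -1]].
A⁴ = P·diag(256, 1296, 256)·P⁻¹ = [[2336, 0, -2080], [-1040, 256, 1040], [1040, 0, -784]].
The requested entry is -1040.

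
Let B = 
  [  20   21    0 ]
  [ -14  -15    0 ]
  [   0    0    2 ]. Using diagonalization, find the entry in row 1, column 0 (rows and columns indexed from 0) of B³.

-434

Characteristic polynomial: λ^3 - 7λ^2 + 4λ + 12 = (λ - 6)(λ - 2)(λ + 1), so the eigenvalues are -1, 2, 6.
λ=6: eigenvector (3, -2, 0).
λ=-1: eigenvector (-1, 1, 0).
λ=2: eigenvector (0, 0, 1).
P = [[3, -1, 0], [-2, 1, 0], [0, 0, 1]], D = diag(6, -1, 2), P⁻¹ = [[1, 1, 0], [2, 3, 0], [0, 0, 1]].
B³ = P·diag(216, -1, 8)·P⁻¹ = [[650, 651, 0], [-434, -435, 0], [0, 0, 8]].
The requested entry is -434.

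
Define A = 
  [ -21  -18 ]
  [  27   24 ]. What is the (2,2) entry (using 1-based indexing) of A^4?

Characteristic polynomial: r^2 - 3r - 18 = (r - 6)(r + 3), so the eigenvalues are -3, 6.
r=-3: eigenvector (1, -1).
r=6: eigenvector (-2, 3).
P = [[1, -2], [-1, 3]], D = diag(-3, 6), P⁻¹ = [[3, 2], [1, 1]].
A⁴ = P·diag(81, 1296)·P⁻¹ = [[-2349, -2430], [3645, 3726]].
The requested entry is 3726.

3726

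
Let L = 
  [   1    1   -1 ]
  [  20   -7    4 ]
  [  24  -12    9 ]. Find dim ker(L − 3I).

L − 3I = [[-2, 1, -1], [20, -10, 4], [24, -12, 6]].
This matrix has rank 2, so its null space has dimension 3 − 2 = 1.

1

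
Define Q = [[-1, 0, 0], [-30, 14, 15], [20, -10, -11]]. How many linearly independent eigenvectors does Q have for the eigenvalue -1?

Q + 1I = [[0, 0, 0], [-30, 15, 15], [20, -10, -10]].
This matrix has rank 1, so its null space has dimension 3 − 1 = 2.

2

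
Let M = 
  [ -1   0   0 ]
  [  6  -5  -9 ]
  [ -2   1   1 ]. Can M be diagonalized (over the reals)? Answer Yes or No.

No

Characteristic polynomial: p(r) = r^3 + 5r^2 + 8r + 4 = (r + 1)(r + 2)^2.
r = -2 has algebraic multiplicity 2; rank(M + 2I) = 2, so geometric multiplicity = 1.
Geometric multiplicity < algebraic multiplicity, so M is not diagonalizable.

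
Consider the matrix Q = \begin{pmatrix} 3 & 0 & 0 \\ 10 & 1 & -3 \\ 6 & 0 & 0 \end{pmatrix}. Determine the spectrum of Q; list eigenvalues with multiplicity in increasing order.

Characteristic polynomial: p(t) = t^3 - 4t^2 + 3t = t(t - 3)(t - 1).
Roots (with multiplicity): 0, 1, 3.

0, 1, 3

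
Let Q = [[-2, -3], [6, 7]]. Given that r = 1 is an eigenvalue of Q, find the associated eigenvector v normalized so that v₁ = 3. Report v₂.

Q − 1I = [[-3, -3], [6, 6]].
Solving (Q − 1I)v = 0 gives the eigenspace spanned by (3, -3).
With v₁ = 3, v = (3, -3), so v₂ = -3.

-3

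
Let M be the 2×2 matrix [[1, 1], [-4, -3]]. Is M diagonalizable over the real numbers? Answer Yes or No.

Characteristic polynomial: p(t) = t^2 + 2t + 1 = (t + 1)^2.
t = -1 has algebraic multiplicity 2; rank(M + 1I) = 1, so geometric multiplicity = 1.
Geometric multiplicity < algebraic multiplicity, so M is not diagonalizable.

No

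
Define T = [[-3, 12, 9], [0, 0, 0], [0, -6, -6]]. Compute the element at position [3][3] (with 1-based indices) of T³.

Characteristic polynomial: λ^3 + 9λ^2 + 18λ = λ(λ + 3)(λ + 6), so the eigenvalues are -6, -3, 0.
λ=-6: eigenvector (-3, 0, 1).
λ=0: eigenvector (1, 1, -1).
λ=-3: eigenvector (1, 0, 0).
P = [[-3, 1, 1], [0, 1, 0], [1, -1, 0]], D = diag(-6, 0, -3), P⁻¹ = [[0, 1, 1], [0, 1, 0], [1, 2, 3]].
T³ = P·diag(-216, 0, -27)·P⁻¹ = [[-27, 594, 567], [0, 0, 0], [0, -216, -216]].
The requested entry is -216.

-216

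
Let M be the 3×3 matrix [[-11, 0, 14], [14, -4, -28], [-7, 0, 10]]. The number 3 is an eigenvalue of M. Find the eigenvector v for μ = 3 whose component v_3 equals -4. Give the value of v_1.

M − 3I = [[-14, 0, 14], [14, -7, -28], [-7, 0, 7]].
Solving (M − 3I)v = 0 gives the eigenspace spanned by (-4, 8, -4).
With v_3 = -4, v = (-4, 8, -4), so v_1 = -4.

-4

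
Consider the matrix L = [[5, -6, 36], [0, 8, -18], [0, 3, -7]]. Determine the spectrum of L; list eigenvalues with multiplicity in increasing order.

Characteristic polynomial: p(s) = s^3 - 6s^2 + 3s + 10 = (s - 5)(s - 2)(s + 1).
Roots (with multiplicity): -1, 2, 5.

-1, 2, 5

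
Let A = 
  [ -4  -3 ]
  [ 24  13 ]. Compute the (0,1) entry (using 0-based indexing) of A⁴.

-1107

Characteristic polynomial: λ^2 - 9λ + 20 = (λ - 5)(λ - 4), so the eigenvalues are 4, 5.
λ=5: eigenvector (1, -3).
λ=4: eigenvector (3, -8).
P = [[1, 3], [-3, -8]], D = diag(5, 4), P⁻¹ = [[-8, -3], [3, 1]].
A⁴ = P·diag(625, 256)·P⁻¹ = [[-2696, -1107], [8856, 3577]].
The requested entry is -1107.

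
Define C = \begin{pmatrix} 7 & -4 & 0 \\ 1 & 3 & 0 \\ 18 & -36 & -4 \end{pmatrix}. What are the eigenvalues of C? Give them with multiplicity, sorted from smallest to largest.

-4, 5, 5

Characteristic polynomial: p(s) = s^3 - 6s^2 - 15s + 100 = (s - 5)^2(s + 4).
Roots (with multiplicity): -4, 5, 5.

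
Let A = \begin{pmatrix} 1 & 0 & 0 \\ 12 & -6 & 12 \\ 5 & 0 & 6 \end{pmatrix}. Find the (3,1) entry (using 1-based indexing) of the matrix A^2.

35

Characteristic polynomial: r^3 - r^2 - 36r + 36 = (r - 6)(r - 1)(r + 6), so the eigenvalues are -6, 1, 6.
r=1: eigenvector (1, 0, -1).
r=-6: eigenvector (0, 1, 0).
r=6: eigenvector (0, 1, 1).
P = [[1, 0, 0], [0, 1, 1], [-1, 0, 1]], D = diag(1, -6, 6), P⁻¹ = [[1, 0, 0], [-1, 1, -1], [1, 0, 1]].
A² = P·diag(1, 36, 36)·P⁻¹ = [[1, 0, 0], [0, 36, 0], [35, 0, 36]].
The requested entry is 35.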